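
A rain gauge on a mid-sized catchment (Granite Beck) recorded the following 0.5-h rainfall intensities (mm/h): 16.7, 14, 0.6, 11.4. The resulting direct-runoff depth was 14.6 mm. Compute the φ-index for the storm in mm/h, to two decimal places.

Only the 3 blocks with intensity above φ contribute runoff: 16.7, 14, 11.4 mm/h.
Σ(I−φ)·Δt = d  ⇒  (16.7+14+11.4 − 3φ)·0.5 = 14.6
φ = (42.10 − 14.6/0.5) / 3 = 4.30 mm/h.

φ ≈ 4.30 mm/h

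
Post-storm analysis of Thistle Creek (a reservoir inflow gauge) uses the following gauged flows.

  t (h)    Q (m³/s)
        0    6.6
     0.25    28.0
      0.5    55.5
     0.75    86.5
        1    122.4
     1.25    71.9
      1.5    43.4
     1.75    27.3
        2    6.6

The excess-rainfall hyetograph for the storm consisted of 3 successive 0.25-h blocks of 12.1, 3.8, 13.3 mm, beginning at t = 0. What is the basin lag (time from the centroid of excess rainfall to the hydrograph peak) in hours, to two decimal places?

Centroid of excess rainfall: t_c = Σ P_i·t̄_i / ΣP_i = 0.3853 h (block centres at 0.125, 0.375, 0.625 h).
Hydrograph peak occurs at t = 1 h, so basin lag t_L = 1 − 0.3853 = 0.61 h.

t_L ≈ 0.61 h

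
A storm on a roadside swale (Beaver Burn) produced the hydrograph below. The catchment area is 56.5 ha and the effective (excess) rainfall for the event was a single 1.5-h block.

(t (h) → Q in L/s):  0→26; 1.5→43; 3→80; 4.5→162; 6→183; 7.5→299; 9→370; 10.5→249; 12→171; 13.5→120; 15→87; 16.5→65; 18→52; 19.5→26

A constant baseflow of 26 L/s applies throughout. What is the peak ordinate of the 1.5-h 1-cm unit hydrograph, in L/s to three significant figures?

U_p ≈ 229 L/s

Direct runoff: 0.0, 17.0, 54.0, 136.0, 157.0, 273.0, 344.0, 223.0, 145.0, 94.0, 61.0, 39.0, 26.0, 0.0 L/s; ΣQ_DR = 1569 L/s, peak = 344.0 L/s.
Runoff depth d = ΣQ_DR·Δt / A = 1569 × 5400 / (56.5 ha) = 15.00 mm.
The 1-cm UH is the DRH scaled by (10 mm)/d, so U_p = 344.0 × 10/15.00 = 229 L/s.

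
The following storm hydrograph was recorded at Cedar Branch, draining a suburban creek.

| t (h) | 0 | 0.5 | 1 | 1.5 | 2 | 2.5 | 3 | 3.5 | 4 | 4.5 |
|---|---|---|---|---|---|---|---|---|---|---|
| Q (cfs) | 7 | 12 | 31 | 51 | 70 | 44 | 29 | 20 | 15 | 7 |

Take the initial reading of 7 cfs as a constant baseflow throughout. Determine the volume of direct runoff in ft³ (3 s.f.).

V ≈ 3.89 × 10^5 ft³

Direct-runoff ordinates (Q − Q_b): 0.0, 5.0, 24.0, 44.0, 63.0, 37.0, 22.0, 13.0, 8.0, 0.0 cfs.
ΣQ_DR = 216.0 cfs.
With Δt = 0.5 h = 1800 s, V = ΣQ_DR · Δt = 216.0 × 1800 = 3.89 × 10^5 ft³.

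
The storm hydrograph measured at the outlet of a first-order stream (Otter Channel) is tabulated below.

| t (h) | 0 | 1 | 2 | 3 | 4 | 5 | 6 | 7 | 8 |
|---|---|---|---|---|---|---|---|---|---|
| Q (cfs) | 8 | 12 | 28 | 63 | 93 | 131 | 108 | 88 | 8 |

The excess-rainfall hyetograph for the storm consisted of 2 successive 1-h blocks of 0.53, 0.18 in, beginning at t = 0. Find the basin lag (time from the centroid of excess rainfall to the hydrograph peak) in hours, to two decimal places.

t_L ≈ 4.25 h

Centroid of excess rainfall: t_c = Σ P_i·t̄_i / ΣP_i = 0.7535 h (block centres at 0.5, 1.5 h).
Hydrograph peak occurs at t = 5 h, so basin lag t_L = 5 − 0.7535 = 4.25 h.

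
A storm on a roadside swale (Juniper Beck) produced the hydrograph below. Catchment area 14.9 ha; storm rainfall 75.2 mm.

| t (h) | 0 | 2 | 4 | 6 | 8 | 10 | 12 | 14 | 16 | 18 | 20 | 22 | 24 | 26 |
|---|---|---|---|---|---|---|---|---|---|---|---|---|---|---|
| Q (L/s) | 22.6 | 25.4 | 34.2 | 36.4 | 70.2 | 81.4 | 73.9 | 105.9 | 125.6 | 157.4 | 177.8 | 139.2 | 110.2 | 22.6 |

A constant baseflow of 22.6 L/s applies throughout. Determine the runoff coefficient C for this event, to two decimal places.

ΣQ_DR = 866.4 L/s; V = ΣQ_DR·Δt = 6.238 × 10^6 L.
Runoff depth d = V / A = 41.87 mm.
C = d / P = 41.87 / 75.2 = 0.56.

C ≈ 0.56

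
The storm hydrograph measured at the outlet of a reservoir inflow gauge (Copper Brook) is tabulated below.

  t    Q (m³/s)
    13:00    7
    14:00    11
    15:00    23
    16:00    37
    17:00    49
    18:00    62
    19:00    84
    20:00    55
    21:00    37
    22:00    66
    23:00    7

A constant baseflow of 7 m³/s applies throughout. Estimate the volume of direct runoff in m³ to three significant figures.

V ≈ 1.30 × 10^6 m³

Direct-runoff ordinates (Q − Q_b): 0.0, 4.0, 16.0, 30.0, 42.0, 55.0, 77.0, 48.0, 30.0, 59.0, 0.0 m³/s.
ΣQ_DR = 361.0 m³/s.
With Δt = 1 h = 3600 s, V = ΣQ_DR · Δt = 361.0 × 3600 = 1.30 × 10^6 m³.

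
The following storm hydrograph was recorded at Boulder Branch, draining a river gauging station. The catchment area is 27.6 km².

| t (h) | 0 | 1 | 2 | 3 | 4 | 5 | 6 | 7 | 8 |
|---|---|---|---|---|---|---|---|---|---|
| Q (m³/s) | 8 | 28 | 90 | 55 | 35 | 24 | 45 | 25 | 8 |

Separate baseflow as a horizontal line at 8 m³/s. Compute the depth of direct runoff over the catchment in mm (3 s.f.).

d ≈ 32.1 mm

Direct runoff: 0.0, 20.0, 82.0, 47.0, 27.0, 16.0, 37.0, 17.0, 0.0 m³/s; ΣQ_DR = 246.0 m³/s.
V = ΣQ_DR · Δt = 246.0 × 3600 s = 8.856 × 10^5 m³.
Over A = 27.6 km², depth = V / A = 32.1 mm.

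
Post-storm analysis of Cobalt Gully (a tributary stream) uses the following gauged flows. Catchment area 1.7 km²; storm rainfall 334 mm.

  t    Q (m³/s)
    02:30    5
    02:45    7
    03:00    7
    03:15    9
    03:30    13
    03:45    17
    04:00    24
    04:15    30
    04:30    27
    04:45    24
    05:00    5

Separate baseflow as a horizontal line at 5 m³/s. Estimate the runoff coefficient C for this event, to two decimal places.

ΣQ_DR = 113.0 m³/s; V = ΣQ_DR·Δt = 1.017 × 10^5 m³.
Runoff depth d = V / A = 59.82 mm.
C = d / P = 59.82 / 334 = 0.18.

C ≈ 0.18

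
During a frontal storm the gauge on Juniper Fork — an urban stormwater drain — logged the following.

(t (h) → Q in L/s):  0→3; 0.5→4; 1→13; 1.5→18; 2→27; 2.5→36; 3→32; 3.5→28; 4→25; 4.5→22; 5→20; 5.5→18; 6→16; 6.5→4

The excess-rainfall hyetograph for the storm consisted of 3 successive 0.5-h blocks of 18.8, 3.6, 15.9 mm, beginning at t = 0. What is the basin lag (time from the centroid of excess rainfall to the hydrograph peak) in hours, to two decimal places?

Centroid of excess rainfall: t_c = Σ P_i·t̄_i / ΣP_i = 0.7121 h (block centres at 0.25, 0.75, 1.25 h).
Hydrograph peak occurs at t = 2.5 h, so basin lag t_L = 2.5 − 0.7121 = 1.79 h.

t_L ≈ 1.79 h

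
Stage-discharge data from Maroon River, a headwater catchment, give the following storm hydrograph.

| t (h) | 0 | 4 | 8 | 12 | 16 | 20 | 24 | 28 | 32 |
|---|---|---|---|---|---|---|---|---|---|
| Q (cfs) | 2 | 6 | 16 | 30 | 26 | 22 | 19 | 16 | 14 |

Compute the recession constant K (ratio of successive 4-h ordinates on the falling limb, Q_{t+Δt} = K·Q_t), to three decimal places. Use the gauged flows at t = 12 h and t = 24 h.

K ≈ 0.859

Using the recession-limb readings at t = 12 h and t = 24 h: Q falls from 30 to 19 cfs over 3 intervals.
K = (Q₂/Q₁)^(1/3) = (19/30)^(1/3) = 0.859.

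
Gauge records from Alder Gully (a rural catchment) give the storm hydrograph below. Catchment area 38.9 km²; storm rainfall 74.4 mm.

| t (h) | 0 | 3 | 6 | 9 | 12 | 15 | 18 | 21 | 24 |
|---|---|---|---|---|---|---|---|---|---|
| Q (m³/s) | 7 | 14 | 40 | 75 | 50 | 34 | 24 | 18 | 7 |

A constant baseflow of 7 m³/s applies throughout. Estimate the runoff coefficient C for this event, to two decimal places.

ΣQ_DR = 206.0 m³/s; V = ΣQ_DR·Δt = 2.225 × 10^6 m³.
Runoff depth d = V / A = 57.19 mm.
C = d / P = 57.19 / 74.4 = 0.77.

C ≈ 0.77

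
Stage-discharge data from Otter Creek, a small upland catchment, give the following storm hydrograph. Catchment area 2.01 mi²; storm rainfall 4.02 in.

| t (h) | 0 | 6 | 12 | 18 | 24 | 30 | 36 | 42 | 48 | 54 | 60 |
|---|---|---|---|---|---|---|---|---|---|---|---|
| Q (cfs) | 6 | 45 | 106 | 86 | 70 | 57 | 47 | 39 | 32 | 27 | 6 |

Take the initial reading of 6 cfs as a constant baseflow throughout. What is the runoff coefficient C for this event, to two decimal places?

C ≈ 0.52

ΣQ_DR = 455.0 cfs; V = ΣQ_DR·Δt = 9.828 × 10^6 ft³.
Runoff depth d = V / A = 2.105 in.
C = d / P = 2.105 / 4.02 = 0.52.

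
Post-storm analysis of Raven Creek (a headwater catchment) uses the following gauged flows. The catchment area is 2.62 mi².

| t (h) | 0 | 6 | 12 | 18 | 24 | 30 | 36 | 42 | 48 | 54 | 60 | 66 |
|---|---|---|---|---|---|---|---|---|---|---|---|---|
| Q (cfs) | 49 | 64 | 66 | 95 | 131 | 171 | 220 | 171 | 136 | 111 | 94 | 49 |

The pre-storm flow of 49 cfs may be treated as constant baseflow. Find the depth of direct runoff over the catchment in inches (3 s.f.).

Direct runoff: 0.0, 15.0, 17.0, 46.0, 82.0, 122.0, 171.0, 122.0, 87.0, 62.0, 45.0, 0.0 cfs; ΣQ_DR = 769.0 cfs.
V = ΣQ_DR · Δt = 769.0 × 21600 s = 1.661 × 10^7 ft³.
Over A = 2.62 mi², depth = V / A = 2.73 in.

d ≈ 2.73 in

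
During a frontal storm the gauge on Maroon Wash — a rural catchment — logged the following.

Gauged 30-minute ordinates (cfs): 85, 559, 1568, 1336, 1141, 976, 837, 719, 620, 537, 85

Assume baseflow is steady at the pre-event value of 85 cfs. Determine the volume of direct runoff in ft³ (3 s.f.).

Direct-runoff ordinates (Q − Q_b): 0.0, 474.0, 1483.0, 1251.0, 1056.0, 891.0, 752.0, 634.0, 535.0, 452.0, 0.0 cfs.
ΣQ_DR = 7528 cfs.
With Δt = 0.5 h = 1800 s, V = ΣQ_DR · Δt = 7528 × 1800 = 1.36 × 10^7 ft³.

V ≈ 1.36 × 10^7 ft³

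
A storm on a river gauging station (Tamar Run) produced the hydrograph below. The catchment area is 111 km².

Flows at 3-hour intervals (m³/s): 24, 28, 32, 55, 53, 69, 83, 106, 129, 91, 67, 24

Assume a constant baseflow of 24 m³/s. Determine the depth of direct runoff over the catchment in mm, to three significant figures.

Direct runoff: 0.0, 4.0, 8.0, 31.0, 29.0, 45.0, 59.0, 82.0, 105.0, 67.0, 43.0, 0.0 m³/s; ΣQ_DR = 473.0 m³/s.
V = ΣQ_DR · Δt = 473.0 × 10800 s = 5.108 × 10^6 m³.
Over A = 111 km², depth = V / A = 46.0 mm.

d ≈ 46.0 mm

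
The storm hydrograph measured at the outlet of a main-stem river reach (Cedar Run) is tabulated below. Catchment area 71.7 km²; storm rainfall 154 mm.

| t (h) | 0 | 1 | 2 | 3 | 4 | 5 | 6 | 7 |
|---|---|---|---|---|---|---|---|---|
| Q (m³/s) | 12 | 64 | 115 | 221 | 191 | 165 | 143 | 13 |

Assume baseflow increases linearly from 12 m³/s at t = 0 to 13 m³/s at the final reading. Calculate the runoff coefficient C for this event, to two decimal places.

C ≈ 0.27

ΣQ_DR = 824.0 m³/s; V = ΣQ_DR·Δt = 2.966 × 10^6 m³.
Runoff depth d = V / A = 41.37 mm.
C = d / P = 41.37 / 154 = 0.27.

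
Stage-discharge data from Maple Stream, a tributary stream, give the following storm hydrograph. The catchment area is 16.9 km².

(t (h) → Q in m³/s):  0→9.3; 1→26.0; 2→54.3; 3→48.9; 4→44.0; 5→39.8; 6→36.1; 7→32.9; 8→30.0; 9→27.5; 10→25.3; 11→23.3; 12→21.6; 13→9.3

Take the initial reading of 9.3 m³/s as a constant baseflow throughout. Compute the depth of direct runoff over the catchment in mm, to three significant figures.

Direct runoff: 0.0, 16.7, 45.0, 39.6, 34.7, 30.5, 26.8, 23.6, 20.7, 18.2, 16.0, 14.0, 12.3, 0.0 m³/s; ΣQ_DR = 298.1 m³/s.
V = ΣQ_DR · Δt = 298.1 × 3600 s = 1.073 × 10^6 m³.
Over A = 16.9 km², depth = V / A = 63.5 mm.

d ≈ 63.5 mm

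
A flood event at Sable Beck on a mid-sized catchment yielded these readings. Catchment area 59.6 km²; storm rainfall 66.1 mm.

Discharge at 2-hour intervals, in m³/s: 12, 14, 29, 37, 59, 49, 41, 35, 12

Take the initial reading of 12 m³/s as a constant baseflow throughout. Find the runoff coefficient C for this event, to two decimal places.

ΣQ_DR = 180.0 m³/s; V = ΣQ_DR·Δt = 1.296 × 10^6 m³.
Runoff depth d = V / A = 21.74 mm.
C = d / P = 21.74 / 66.1 = 0.33.

C ≈ 0.33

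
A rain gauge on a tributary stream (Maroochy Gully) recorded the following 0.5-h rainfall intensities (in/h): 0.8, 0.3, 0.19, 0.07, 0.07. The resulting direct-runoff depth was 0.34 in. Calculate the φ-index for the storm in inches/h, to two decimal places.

Only the 2 blocks with intensity above φ contribute runoff: 0.8, 0.3 in/h.
Σ(I−φ)·Δt = d  ⇒  (0.8+0.3 − 2φ)·0.5 = 0.34
φ = (1.100 − 0.34/0.5) / 2 = 0.21 in/h.

φ ≈ 0.21 in/h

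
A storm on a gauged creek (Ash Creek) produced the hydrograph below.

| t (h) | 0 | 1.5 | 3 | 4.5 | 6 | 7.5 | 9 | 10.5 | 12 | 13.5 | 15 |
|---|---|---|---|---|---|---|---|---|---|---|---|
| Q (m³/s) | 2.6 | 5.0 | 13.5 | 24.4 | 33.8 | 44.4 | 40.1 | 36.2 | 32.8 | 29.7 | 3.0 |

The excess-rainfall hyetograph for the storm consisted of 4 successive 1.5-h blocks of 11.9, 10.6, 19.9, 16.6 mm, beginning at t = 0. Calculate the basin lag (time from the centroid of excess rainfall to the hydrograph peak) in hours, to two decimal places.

Centroid of excess rainfall: t_c = Σ P_i·t̄_i / ΣP_i = 3.2975 h (block centres at 0.75, 2.25, 3.75, 5.25 h).
Hydrograph peak occurs at t = 7.5 h, so basin lag t_L = 7.5 − 3.2975 = 4.20 h.

t_L ≈ 4.20 h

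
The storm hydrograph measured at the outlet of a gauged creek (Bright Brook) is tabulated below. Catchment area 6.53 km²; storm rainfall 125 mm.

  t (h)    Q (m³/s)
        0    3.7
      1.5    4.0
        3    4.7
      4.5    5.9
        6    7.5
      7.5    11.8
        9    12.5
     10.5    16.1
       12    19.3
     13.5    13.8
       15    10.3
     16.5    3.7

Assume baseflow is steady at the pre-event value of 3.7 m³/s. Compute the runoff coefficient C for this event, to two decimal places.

ΣQ_DR = 68.90 m³/s; V = ΣQ_DR·Δt = 3.721 × 10^5 m³.
Runoff depth d = V / A = 56.98 mm.
C = d / P = 56.98 / 125 = 0.46.

C ≈ 0.46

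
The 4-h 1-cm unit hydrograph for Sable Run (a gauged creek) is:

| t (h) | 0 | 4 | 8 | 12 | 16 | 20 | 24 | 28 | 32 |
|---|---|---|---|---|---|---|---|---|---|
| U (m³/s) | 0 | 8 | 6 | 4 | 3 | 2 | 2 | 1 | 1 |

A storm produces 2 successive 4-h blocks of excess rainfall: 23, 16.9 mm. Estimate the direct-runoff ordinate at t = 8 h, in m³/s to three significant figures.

Q ≈ 27.3 m³/s

By discrete convolution, Q_j = Σ (P_i / 10 mm) · U_{j−i}.
At t = 8 h (j=2): Q = (23/10)·6 + (16.9/10)·8 = 27.3 m³/s.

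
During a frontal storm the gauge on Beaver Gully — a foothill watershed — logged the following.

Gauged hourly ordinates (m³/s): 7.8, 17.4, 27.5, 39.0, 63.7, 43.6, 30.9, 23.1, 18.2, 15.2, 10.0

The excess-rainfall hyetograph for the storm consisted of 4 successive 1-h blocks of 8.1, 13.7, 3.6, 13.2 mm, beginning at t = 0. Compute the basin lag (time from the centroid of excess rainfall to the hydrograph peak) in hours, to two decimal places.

Centroid of excess rainfall: t_c = Σ P_i·t̄_i / ΣP_i = 2.0674 h (block centres at 0.5, 1.5, 2.5, 3.5 h).
Hydrograph peak occurs at t = 4 h, so basin lag t_L = 4 − 2.0674 = 1.93 h.

t_L ≈ 1.93 h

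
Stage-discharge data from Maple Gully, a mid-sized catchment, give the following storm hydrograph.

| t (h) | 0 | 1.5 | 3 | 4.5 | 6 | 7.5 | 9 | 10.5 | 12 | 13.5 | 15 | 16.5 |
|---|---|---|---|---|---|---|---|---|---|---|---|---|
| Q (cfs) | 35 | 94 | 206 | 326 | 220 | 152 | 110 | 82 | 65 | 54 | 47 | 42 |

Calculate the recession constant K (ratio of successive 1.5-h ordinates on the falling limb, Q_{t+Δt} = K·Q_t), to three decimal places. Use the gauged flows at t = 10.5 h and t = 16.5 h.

Using the recession-limb readings at t = 10.5 h and t = 16.5 h: Q falls from 82 to 42 cfs over 4 intervals.
K = (Q₂/Q₁)^(1/4) = (42/82)^(1/4) = 0.846.

K ≈ 0.846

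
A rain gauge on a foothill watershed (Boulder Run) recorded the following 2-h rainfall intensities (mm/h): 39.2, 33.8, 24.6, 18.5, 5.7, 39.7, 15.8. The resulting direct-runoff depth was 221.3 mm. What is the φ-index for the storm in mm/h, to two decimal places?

Only the 6 blocks with intensity above φ contribute runoff: 39.2, 33.8, 24.6, 18.5, 39.7, 15.8 mm/h.
Σ(I−φ)·Δt = d  ⇒  (39.2+33.8+24.6+18.5+39.7+15.8 − 6φ)·2 = 221.3
φ = (171.6 − 221.3/2) / 6 = 10.16 mm/h.

φ ≈ 10.16 mm/h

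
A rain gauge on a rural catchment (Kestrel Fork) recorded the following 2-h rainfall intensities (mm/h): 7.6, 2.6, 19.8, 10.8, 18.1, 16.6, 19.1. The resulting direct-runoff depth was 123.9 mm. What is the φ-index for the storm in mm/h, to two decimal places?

φ ≈ 5.01 mm/h

Only the 6 blocks with intensity above φ contribute runoff: 7.6, 19.8, 10.8, 18.1, 16.6, 19.1 mm/h.
Σ(I−φ)·Δt = d  ⇒  (7.6+19.8+10.8+18.1+16.6+19.1 − 6φ)·2 = 123.9
φ = (92.00 − 123.9/2) / 6 = 5.01 mm/h.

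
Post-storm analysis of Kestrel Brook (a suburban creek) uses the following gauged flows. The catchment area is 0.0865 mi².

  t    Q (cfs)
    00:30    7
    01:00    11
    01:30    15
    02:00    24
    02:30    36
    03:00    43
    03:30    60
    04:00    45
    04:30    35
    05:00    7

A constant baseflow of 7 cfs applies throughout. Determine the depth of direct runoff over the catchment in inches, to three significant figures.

Direct runoff: 0.0, 4.0, 8.0, 17.0, 29.0, 36.0, 53.0, 38.0, 28.0, 0.0 cfs; ΣQ_DR = 213.0 cfs.
V = ΣQ_DR · Δt = 213.0 × 1800 s = 3.834 × 10^5 ft³.
Over A = 0.0865 mi², depth = V / A = 1.91 in.

d ≈ 1.91 in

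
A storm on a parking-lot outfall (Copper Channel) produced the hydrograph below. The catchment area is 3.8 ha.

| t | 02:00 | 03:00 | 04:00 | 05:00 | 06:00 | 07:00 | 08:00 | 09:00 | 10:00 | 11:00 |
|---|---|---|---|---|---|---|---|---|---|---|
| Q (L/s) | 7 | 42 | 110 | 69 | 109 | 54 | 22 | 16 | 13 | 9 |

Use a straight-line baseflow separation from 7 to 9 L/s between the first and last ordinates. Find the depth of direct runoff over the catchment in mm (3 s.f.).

d ≈ 35.1 mm

Direct runoff: 0.00, 34.78, 102.56, 61.33, 101.11, 45.89, 13.67, 7.44, 4.22, 0.00 L/s; ΣQ_DR = 371.0 L/s.
V = ΣQ_DR · Δt = 371.0 × 3600 s = 1.336 × 10^6 L.
Over A = 3.8 ha, depth = V / A = 35.1 mm.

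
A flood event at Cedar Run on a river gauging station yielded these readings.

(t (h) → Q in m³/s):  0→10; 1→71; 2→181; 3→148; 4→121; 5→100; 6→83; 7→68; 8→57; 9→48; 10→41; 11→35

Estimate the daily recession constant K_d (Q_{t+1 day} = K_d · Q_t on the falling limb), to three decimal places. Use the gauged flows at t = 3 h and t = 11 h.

Between t = 3 h and t = 11 h the flow falls from 148 to 35 m³/s over 8×1 h = 8 h.
Per-interval ratio K = (35/148)^(1/8) = 0.8351; K_d = K^(24/1) = 0.013.

K_d ≈ 0.013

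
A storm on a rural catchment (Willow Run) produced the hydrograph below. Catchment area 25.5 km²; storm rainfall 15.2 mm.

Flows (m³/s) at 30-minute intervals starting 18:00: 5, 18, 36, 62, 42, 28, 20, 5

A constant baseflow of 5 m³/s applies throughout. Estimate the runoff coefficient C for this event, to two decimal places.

C ≈ 0.82

ΣQ_DR = 176.0 m³/s; V = ΣQ_DR·Δt = 3.168 × 10^5 m³.
Runoff depth d = V / A = 12.42 mm.
C = d / P = 12.42 / 15.2 = 0.82.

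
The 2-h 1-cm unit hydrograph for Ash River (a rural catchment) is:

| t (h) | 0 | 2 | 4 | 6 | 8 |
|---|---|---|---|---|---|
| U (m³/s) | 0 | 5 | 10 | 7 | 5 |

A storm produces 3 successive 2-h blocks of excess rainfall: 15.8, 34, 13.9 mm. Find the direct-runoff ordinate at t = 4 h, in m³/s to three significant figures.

Q ≈ 32.8 m³/s

By discrete convolution, Q_j = Σ (P_i / 10 mm) · U_{j−i}.
At t = 4 h (j=2): Q = (15.8/10)·10 + (34/10)·5 + (13.9/10)·0 = 32.8 m³/s.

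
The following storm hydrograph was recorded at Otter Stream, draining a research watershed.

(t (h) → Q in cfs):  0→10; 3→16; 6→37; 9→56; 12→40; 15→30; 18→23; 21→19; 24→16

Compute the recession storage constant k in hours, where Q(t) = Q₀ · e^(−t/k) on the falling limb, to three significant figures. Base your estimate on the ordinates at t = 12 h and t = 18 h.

k ≈ 10.8 h

On the falling limb, Q drops from 40 to 23 cfs between t = 12 h and t = 18 h (Δt = 6 h).
k = −Δt / ln(Q₂/Q₁) = −6 / ln(23/40) = 10.8 h.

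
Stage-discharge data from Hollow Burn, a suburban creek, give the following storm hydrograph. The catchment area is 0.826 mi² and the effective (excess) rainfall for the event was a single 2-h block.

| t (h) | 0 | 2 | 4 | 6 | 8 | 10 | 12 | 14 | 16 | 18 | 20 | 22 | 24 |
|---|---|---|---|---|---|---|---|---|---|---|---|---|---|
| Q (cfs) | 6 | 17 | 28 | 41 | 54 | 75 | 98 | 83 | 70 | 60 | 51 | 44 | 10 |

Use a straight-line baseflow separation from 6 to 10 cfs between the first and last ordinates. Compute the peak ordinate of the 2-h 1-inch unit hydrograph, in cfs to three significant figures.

Direct runoff: 0.00, 10.67, 21.33, 34.00, 46.67, 67.33, 90.00, 74.67, 61.33, 51.00, 41.67, 34.33, 0.00 cfs; ΣQ_DR = 533.0 cfs, peak = 90.00 cfs.
Runoff depth d = ΣQ_DR·Δt / A = 533.0 × 7200 / (0.826 mi²) = 2.000 in.
The 1-inch UH is the DRH scaled by (1 in)/d, so U_p = 90.00 × 1/2.000 = 45.0 cfs.

U_p ≈ 45.0 cfs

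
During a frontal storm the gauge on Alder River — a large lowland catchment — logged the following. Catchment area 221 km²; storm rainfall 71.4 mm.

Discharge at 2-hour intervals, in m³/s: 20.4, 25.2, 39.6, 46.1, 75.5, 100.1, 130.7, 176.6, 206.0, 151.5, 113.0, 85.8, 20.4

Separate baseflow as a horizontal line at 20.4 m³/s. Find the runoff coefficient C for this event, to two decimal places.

ΣQ_DR = 925.7 m³/s; V = ΣQ_DR·Δt = 6.665 × 10^6 m³.
Runoff depth d = V / A = 30.16 mm.
C = d / P = 30.16 / 71.4 = 0.42.

C ≈ 0.42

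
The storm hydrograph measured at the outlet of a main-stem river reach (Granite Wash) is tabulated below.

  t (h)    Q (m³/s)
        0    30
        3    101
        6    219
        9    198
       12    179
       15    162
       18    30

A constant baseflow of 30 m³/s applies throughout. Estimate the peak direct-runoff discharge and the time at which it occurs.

Subtracting baseflow gives direct-runoff ordinates: 0.0, 71.0, 189.0, 168.0, 149.0, 132.0, 0.0 m³/s.
The maximum is 189.0 m³/s, occurring at the reading for t = 6 h.

Q_p = 189.0 m³/s at t = 6 h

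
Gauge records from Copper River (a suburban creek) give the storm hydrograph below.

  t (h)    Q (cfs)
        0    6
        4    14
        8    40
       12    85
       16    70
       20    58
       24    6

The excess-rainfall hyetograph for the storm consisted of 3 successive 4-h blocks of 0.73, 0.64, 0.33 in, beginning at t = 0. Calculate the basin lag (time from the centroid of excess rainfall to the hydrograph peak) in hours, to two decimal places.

Centroid of excess rainfall: t_c = Σ P_i·t̄_i / ΣP_i = 5.0588 h (block centres at 2, 6, 10 h).
Hydrograph peak occurs at t = 12 h, so basin lag t_L = 12 − 5.0588 = 6.94 h.

t_L ≈ 6.94 h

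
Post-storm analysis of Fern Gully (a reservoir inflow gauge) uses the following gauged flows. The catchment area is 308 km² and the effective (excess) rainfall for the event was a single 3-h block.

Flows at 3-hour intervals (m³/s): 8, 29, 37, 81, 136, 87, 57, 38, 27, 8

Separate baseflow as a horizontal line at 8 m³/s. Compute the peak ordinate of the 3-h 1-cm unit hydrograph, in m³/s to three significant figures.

Direct runoff: 0.0, 21.0, 29.0, 73.0, 128.0, 79.0, 49.0, 30.0, 19.0, 0.0 m³/s; ΣQ_DR = 428.0 m³/s, peak = 128.0 m³/s.
Runoff depth d = ΣQ_DR·Δt / A = 428.0 × 10800 / (308 km²) = 15.01 mm.
The 1-cm UH is the DRH scaled by (10 mm)/d, so U_p = 128.0 × 10/15.01 = 85.3 m³/s.

U_p ≈ 85.3 m³/s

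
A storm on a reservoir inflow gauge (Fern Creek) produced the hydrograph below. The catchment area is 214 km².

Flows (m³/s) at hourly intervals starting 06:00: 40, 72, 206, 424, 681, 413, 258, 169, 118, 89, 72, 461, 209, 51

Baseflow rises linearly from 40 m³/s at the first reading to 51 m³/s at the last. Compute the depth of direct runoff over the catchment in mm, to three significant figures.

d ≈ 44.2 mm

Direct runoff: 0.00, 31.15, 164.31, 381.46, 637.62, 368.77, 212.92, 123.08, 71.23, 41.38, 23.54, 411.69, 158.85, 0.00 m³/s; ΣQ_DR = 2626 m³/s.
V = ΣQ_DR · Δt = 2626 × 3600 s = 9.454 × 10^6 m³.
Over A = 214 km², depth = V / A = 44.2 mm.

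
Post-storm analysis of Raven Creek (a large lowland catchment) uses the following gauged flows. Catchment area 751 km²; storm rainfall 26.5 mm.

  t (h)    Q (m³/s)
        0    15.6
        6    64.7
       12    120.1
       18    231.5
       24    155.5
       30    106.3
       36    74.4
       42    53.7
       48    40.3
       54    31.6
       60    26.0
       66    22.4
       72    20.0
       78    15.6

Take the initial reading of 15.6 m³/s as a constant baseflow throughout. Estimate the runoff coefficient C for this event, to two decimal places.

ΣQ_DR = 759.3 m³/s; V = ΣQ_DR·Δt = 1.640 × 10^7 m³.
Runoff depth d = V / A = 21.84 mm.
C = d / P = 21.84 / 26.5 = 0.82.

C ≈ 0.82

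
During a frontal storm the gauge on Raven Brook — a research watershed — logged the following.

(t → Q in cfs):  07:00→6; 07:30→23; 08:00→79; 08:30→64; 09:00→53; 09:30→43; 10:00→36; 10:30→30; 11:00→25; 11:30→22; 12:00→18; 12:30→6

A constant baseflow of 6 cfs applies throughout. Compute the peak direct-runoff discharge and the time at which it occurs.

Q_p = 73.0 cfs at t = 08:00

Subtracting baseflow gives direct-runoff ordinates: 0.0, 17.0, 73.0, 58.0, 47.0, 37.0, 30.0, 24.0, 19.0, 16.0, 12.0, 0.0 cfs.
The maximum is 73.0 cfs, occurring at the reading for t = 08:00.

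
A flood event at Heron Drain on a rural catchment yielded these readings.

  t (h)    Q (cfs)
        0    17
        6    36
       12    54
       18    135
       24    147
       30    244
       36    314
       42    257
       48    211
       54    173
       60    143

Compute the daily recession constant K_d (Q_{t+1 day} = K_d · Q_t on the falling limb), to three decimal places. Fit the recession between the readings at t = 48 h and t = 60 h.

Between t = 48 h and t = 60 h the flow falls from 211 to 143 cfs over 2×6 h = 12 h.
Per-interval ratio K = (143/211)^(1/2) = 0.8232; K_d = K^(24/6) = 0.459.

K_d ≈ 0.459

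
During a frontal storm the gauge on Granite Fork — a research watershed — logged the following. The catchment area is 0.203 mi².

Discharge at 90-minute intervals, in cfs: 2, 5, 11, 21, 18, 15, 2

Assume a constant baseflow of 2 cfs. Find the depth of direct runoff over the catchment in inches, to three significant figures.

Direct runoff: 0.0, 3.0, 9.0, 19.0, 16.0, 13.0, 0.0 cfs; ΣQ_DR = 60.00 cfs.
V = ΣQ_DR · Δt = 60.00 × 5400 s = 3.240 × 10^5 ft³.
Over A = 0.203 mi², depth = V / A = 0.687 in.

d ≈ 0.687 in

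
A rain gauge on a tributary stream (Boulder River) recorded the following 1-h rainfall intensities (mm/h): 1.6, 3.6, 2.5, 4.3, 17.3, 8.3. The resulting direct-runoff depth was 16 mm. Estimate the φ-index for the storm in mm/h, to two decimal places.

φ ≈ 4.80 mm/h

Only the 2 blocks with intensity above φ contribute runoff: 17.3, 8.3 mm/h.
Σ(I−φ)·Δt = d  ⇒  (17.3+8.3 − 2φ)·1 = 16
φ = (25.60 − 16/1) / 2 = 4.80 mm/h.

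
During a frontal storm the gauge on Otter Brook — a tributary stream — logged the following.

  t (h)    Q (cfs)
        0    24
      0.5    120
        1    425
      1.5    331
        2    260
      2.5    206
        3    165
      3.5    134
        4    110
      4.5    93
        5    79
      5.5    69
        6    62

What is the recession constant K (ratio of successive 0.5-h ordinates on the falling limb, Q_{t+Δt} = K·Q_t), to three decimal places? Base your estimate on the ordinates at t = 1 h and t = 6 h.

K ≈ 0.825

Using the recession-limb readings at t = 1 h and t = 6 h: Q falls from 425 to 62 cfs over 10 intervals.
K = (Q₂/Q₁)^(1/10) = (62/425)^(1/10) = 0.825.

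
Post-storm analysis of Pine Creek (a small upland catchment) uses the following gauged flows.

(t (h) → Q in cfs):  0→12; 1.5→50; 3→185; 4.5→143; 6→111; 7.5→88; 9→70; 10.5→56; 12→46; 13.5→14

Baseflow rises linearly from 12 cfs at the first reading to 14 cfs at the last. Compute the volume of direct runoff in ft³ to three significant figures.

V ≈ 3.48 × 10^6 ft³

Direct-runoff ordinates (Q − Q_b): 0.00, 37.78, 172.56, 130.33, 98.11, 74.89, 56.67, 42.44, 32.22, 0.00 cfs.
ΣQ_DR = 645.0 cfs.
With Δt = 1.5 h = 5400 s, V = ΣQ_DR · Δt = 645.0 × 5400 = 3.48 × 10^6 ft³.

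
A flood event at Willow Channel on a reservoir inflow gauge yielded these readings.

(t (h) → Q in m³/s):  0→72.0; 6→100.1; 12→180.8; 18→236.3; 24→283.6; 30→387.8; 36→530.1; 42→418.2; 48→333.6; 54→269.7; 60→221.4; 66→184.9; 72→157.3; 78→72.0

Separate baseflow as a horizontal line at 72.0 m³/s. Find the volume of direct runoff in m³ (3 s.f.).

V ≈ 5.27 × 10^7 m³

Direct-runoff ordinates (Q − Q_b): 0.0, 28.1, 108.8, 164.3, 211.6, 315.8, 458.1, 346.2, 261.6, 197.7, 149.4, 112.9, 85.3, 0.0 m³/s.
ΣQ_DR = 2440 m³/s.
With Δt = 6 h = 21600 s, V = ΣQ_DR · Δt = 2440 × 21600 = 5.27 × 10^7 m³.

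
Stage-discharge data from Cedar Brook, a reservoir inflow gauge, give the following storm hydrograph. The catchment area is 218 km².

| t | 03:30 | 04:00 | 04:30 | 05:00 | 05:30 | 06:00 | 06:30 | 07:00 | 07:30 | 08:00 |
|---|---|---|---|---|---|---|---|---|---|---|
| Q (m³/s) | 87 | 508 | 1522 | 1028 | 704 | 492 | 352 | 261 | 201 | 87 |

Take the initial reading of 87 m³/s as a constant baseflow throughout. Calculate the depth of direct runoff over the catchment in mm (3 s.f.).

d ≈ 36.1 mm

Direct runoff: 0.0, 421.0, 1435.0, 941.0, 617.0, 405.0, 265.0, 174.0, 114.0, 0.0 m³/s; ΣQ_DR = 4372 m³/s.
V = ΣQ_DR · Δt = 4372 × 1800 s = 7.870 × 10^6 m³.
Over A = 218 km², depth = V / A = 36.1 mm.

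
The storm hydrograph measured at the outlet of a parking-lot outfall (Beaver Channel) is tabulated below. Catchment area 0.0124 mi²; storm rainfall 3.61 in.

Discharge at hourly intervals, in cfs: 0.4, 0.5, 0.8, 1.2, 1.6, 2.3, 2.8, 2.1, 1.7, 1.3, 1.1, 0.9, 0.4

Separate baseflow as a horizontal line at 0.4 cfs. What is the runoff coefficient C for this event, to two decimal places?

ΣQ_DR = 11.90 cfs; V = ΣQ_DR·Δt = 42840 ft³.
Runoff depth d = V / A = 1.487 in.
C = d / P = 1.487 / 3.61 = 0.41.

C ≈ 0.41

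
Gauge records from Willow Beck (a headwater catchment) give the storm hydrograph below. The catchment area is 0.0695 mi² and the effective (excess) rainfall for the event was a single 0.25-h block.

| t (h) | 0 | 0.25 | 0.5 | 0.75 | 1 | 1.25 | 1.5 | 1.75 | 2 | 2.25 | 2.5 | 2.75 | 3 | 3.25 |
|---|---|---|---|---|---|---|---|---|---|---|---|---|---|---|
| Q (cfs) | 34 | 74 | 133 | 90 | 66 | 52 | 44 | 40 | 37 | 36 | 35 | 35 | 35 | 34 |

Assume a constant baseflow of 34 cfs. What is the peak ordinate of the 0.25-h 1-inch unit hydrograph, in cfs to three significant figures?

Direct runoff: 0.0, 40.0, 99.0, 56.0, 32.0, 18.0, 10.0, 6.0, 3.0, 2.0, 1.0, 1.0, 1.0, 0.0 cfs; ΣQ_DR = 269.0 cfs, peak = 99.0 cfs.
Runoff depth d = ΣQ_DR·Δt / A = 269.0 × 900 / (0.0695 mi²) = 1.499 in.
The 1-inch UH is the DRH scaled by (1 in)/d, so U_p = 99.0 × 1/1.499 = 66.0 cfs.

U_p ≈ 66.0 cfs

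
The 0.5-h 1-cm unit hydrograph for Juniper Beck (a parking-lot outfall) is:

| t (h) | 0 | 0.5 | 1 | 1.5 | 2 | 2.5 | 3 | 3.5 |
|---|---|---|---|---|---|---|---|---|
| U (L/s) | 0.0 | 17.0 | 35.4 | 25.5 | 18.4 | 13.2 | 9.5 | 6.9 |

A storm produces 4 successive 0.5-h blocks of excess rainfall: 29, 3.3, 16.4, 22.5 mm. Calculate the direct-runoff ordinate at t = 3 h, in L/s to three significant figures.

By discrete convolution, Q_j = Σ (P_i / 10 mm) · U_{j−i}.
At t = 3 h (j=6): Q = (29/10)·9.5 + (3.3/10)·13.2 + (16.4/10)·18.4 + (22.5/10)·25.5 = 119 L/s.

Q ≈ 119 L/s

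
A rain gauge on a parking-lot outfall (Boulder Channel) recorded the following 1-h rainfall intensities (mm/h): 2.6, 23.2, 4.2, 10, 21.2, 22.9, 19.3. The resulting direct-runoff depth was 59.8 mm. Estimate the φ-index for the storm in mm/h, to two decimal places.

Only the 5 blocks with intensity above φ contribute runoff: 23.2, 10, 21.2, 22.9, 19.3 mm/h.
Σ(I−φ)·Δt = d  ⇒  (23.2+10+21.2+22.9+19.3 − 5φ)·1 = 59.8
φ = (96.60 − 59.8/1) / 5 = 7.36 mm/h.

φ ≈ 7.36 mm/h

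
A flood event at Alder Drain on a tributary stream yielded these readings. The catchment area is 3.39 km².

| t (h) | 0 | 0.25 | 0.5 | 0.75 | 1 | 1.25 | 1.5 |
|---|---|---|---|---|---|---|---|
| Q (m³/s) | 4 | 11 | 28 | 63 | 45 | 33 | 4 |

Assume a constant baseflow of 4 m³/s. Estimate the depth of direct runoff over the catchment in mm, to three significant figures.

Direct runoff: 0.0, 7.0, 24.0, 59.0, 41.0, 29.0, 0.0 m³/s; ΣQ_DR = 160.0 m³/s.
V = ΣQ_DR · Δt = 160.0 × 900 s = 1.440 × 10^5 m³.
Over A = 3.39 km², depth = V / A = 42.5 mm.

d ≈ 42.5 mm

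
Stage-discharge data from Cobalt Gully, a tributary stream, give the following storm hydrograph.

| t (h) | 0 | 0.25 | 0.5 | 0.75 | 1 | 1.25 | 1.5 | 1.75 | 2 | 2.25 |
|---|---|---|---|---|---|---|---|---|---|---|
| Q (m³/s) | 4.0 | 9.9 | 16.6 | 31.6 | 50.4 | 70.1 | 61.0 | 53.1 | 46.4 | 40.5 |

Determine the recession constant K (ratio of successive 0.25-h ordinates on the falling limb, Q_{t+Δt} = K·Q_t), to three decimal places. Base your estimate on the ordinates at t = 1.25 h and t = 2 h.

K ≈ 0.871

Using the recession-limb readings at t = 1.25 h and t = 2 h: Q falls from 70.1 to 46.4 m³/s over 3 intervals.
K = (Q₂/Q₁)^(1/3) = (46.4/70.1)^(1/3) = 0.871.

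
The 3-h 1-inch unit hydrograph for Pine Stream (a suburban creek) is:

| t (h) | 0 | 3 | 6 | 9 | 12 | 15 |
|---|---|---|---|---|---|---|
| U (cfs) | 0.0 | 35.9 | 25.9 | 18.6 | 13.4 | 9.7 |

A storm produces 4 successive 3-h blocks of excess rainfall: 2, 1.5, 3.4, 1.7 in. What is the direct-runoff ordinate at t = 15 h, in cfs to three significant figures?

By discrete convolution, Q_j = Σ (P_i / 1 in) · U_{j−i}.
At t = 15 h (j=5): Q = (2/1)·9.7 + (1.5/1)·13.4 + (3.4/1)·18.6 + (1.7/1)·25.9 = 147 cfs.

Q ≈ 147 cfs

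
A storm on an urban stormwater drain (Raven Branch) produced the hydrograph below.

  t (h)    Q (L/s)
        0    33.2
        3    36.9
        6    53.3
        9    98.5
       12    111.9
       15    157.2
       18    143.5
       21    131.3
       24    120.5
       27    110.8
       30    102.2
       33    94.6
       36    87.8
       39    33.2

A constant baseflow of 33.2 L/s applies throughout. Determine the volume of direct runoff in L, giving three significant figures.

Direct-runoff ordinates (Q − Q_b): 0.0, 3.7, 20.1, 65.3, 78.7, 124.0, 110.3, 98.1, 87.3, 77.6, 69.0, 61.4, 54.6, 0.0 L/s.
ΣQ_DR = 850.1 L/s.
With Δt = 3 h = 10800 s, V = ΣQ_DR · Δt = 850.1 × 10800 = 9.18 × 10^6 L.

V ≈ 9.18 × 10^6 L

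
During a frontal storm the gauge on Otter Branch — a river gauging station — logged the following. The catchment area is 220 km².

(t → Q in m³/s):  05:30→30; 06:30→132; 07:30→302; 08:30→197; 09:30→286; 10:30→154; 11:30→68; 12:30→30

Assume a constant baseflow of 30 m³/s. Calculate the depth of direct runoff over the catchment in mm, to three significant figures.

d ≈ 15.7 mm

Direct runoff: 0.0, 102.0, 272.0, 167.0, 256.0, 124.0, 38.0, 0.0 m³/s; ΣQ_DR = 959.0 m³/s.
V = ΣQ_DR · Δt = 959.0 × 3600 s = 3.452 × 10^6 m³.
Over A = 220 km², depth = V / A = 15.7 mm.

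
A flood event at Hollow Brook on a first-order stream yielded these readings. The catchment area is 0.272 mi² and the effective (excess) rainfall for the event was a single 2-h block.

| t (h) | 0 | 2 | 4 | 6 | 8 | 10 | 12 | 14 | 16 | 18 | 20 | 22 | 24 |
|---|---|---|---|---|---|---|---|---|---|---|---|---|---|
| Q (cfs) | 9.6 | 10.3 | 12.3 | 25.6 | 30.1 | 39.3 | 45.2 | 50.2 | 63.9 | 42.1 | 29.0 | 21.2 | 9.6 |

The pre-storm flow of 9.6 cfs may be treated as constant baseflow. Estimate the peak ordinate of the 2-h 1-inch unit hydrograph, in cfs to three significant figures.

U_p ≈ 18.1 cfs

Direct runoff: 0.0, 0.7, 2.7, 16.0, 20.5, 29.7, 35.6, 40.6, 54.3, 32.5, 19.4, 11.6, 0.0 cfs; ΣQ_DR = 263.6 cfs, peak = 54.3 cfs.
Runoff depth d = ΣQ_DR·Δt / A = 263.6 × 7200 / (0.272 mi²) = 3.003 in.
The 1-inch UH is the DRH scaled by (1 in)/d, so U_p = 54.3 × 1/3.003 = 18.1 cfs.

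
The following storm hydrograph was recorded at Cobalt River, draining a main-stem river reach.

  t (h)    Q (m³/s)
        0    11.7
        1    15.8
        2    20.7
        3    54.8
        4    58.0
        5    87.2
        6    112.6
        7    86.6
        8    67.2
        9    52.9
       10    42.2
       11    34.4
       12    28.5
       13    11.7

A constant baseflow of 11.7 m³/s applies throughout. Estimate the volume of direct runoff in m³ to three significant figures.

Direct-runoff ordinates (Q − Q_b): 0.0, 4.1, 9.0, 43.1, 46.3, 75.5, 100.9, 74.9, 55.5, 41.2, 30.5, 22.7, 16.8, 0.0 m³/s.
ΣQ_DR = 520.5 m³/s.
With Δt = 1 h = 3600 s, V = ΣQ_DR · Δt = 520.5 × 3600 = 1.87 × 10^6 m³.

V ≈ 1.87 × 10^6 m³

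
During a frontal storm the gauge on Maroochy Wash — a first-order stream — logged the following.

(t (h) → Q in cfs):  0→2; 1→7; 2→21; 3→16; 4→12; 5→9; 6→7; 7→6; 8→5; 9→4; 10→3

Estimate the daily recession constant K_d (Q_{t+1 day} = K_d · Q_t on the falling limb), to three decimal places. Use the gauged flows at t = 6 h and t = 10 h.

K_d ≈ 0.006

Between t = 6 h and t = 10 h the flow falls from 7 to 3 cfs over 4×1 h = 4 h.
Per-interval ratio K = (3/7)^(1/4) = 0.8091; K_d = K^(24/1) = 0.006.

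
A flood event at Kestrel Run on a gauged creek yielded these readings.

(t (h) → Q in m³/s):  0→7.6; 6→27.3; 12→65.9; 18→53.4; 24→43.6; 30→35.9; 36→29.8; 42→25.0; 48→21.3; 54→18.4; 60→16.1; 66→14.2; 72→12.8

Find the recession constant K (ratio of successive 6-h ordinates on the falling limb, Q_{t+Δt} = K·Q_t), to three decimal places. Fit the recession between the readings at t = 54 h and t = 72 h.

Using the recession-limb readings at t = 54 h and t = 72 h: Q falls from 18.4 to 12.8 m³/s over 3 intervals.
K = (Q₂/Q₁)^(1/3) = (12.8/18.4)^(1/3) = 0.886.

K ≈ 0.886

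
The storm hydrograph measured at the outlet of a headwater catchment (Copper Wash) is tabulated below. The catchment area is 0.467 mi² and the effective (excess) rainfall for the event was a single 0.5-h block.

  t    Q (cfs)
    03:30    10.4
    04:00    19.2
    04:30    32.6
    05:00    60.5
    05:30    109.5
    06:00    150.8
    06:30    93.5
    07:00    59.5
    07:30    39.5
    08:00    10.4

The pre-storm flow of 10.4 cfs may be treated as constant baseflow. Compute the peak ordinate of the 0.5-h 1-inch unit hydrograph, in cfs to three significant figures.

U_p ≈ 176 cfs

Direct runoff: 0.0, 8.8, 22.2, 50.1, 99.1, 140.4, 83.1, 49.1, 29.1, 0.0 cfs; ΣQ_DR = 481.9 cfs, peak = 140.4 cfs.
Runoff depth d = ΣQ_DR·Δt / A = 481.9 × 1800 / (0.467 mi²) = 0.7995 in.
The 1-inch UH is the DRH scaled by (1 in)/d, so U_p = 140.4 × 1/0.7995 = 176 cfs.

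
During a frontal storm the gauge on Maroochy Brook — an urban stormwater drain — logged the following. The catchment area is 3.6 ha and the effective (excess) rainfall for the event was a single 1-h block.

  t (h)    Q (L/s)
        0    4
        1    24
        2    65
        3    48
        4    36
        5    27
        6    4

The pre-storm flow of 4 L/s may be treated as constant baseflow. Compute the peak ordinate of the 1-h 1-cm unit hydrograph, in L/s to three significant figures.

Direct runoff: 0.0, 20.0, 61.0, 44.0, 32.0, 23.0, 0.0 L/s; ΣQ_DR = 180.0 L/s, peak = 61.0 L/s.
Runoff depth d = ΣQ_DR·Δt / A = 180.0 × 3600 / (3.6 ha) = 18.00 mm.
The 1-cm UH is the DRH scaled by (10 mm)/d, so U_p = 61.0 × 10/18.00 = 33.9 L/s.

U_p ≈ 33.9 L/s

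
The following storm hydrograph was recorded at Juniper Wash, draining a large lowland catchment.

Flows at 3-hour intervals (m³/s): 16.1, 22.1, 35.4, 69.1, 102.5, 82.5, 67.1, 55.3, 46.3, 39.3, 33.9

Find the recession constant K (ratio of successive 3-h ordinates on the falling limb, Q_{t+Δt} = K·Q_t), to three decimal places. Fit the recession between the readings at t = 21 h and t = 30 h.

Using the recession-limb readings at t = 21 h and t = 30 h: Q falls from 55.3 to 33.9 m³/s over 3 intervals.
K = (Q₂/Q₁)^(1/3) = (33.9/55.3)^(1/3) = 0.849.

K ≈ 0.849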